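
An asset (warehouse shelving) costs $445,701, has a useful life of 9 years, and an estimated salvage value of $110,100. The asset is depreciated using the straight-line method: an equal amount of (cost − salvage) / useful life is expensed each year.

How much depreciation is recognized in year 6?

Depreciable base = $445,701 − $110,100 = $335,601.
Annual expense = $335,601 / 9 = $37,289.

$37,289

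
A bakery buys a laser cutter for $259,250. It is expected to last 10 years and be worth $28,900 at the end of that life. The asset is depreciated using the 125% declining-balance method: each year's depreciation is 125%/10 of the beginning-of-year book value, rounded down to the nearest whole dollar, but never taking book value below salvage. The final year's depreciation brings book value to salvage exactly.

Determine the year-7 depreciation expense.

$14,544

Depreciable base = $259,250 − $28,900 = $230,350.
Year 1: ⌊$259,250 × 125%/10⌋ = $32,406. Book value $226,844.
Year 2: ⌊$226,844 × 125%/10⌋ = $28,355. Book value $198,489.
Year 3: ⌊$198,489 × 125%/10⌋ = $24,811. Book value $173,678.
Year 4: ⌊$173,678 × 125%/10⌋ = $21,709. Book value $151,969.
Year 5: ⌊$151,969 × 125%/10⌋ = $18,996. Book value $132,973.
Year 6: ⌊$132,973 × 125%/10⌋ = $16,621. Book value $116,352.
Year 7: ⌊$116,352 × 125%/10⌋ = $14,544. Book value $101,808.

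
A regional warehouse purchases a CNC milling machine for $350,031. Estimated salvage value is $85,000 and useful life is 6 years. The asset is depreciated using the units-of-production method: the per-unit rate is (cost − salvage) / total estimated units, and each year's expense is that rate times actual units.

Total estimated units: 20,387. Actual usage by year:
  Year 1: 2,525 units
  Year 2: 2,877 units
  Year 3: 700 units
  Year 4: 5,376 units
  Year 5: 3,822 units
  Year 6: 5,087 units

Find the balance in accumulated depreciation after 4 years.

$149,214

Depreciable base = $350,031 − $85,000 = $265,031.
Rate = $265,031 / 20,387 units = $13 per unit.
Year 1: 2,525 × $13 = $32,825. Book value $317,206.
Year 2: 2,877 × $13 = $37,401. Book value $279,805.
Year 3: 700 × $13 = $9,100. Book value $270,705.
Year 4: 5,376 × $13 = $69,888. Book value $200,817.
Accumulated through year 4 = $350,031 − $200,817 = $149,214.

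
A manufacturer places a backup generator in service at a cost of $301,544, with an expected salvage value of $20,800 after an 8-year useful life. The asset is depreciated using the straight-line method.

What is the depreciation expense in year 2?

Depreciable base = $301,544 − $20,800 = $280,744.
Annual expense = $280,744 / 8 = $35,093.

$35,093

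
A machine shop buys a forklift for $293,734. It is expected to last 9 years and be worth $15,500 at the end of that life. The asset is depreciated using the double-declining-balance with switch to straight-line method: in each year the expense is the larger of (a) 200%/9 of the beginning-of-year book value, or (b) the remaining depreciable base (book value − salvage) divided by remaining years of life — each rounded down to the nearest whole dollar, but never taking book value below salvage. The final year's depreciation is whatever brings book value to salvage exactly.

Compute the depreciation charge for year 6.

$18,579

Depreciable base = $293,734 − $15,500 = $278,234.
Year 1: DB = ⌊$293,734 × 200%/9⌋ = $65,274; SL = ⌊$278,234/9⌋ = $30,914 → take DB $65,274. Book value $228,460.
Year 2: DB = ⌊$228,460 × 200%/9⌋ = $50,768; SL = ⌊$212,960/8⌋ = $26,620 → take DB $50,768. Book value $177,692.
Year 3: DB = ⌊$177,692 × 200%/9⌋ = $39,487; SL = ⌊$162,192/7⌋ = $23,170 → take DB $39,487. Book value $138,205.
Year 4: DB = ⌊$138,205 × 200%/9⌋ = $30,712; SL = ⌊$122,705/6⌋ = $20,450 → take DB $30,712. Book value $107,493.
Year 5: DB = ⌊$107,493 × 200%/9⌋ = $23,887; SL = ⌊$91,993/5⌋ = $18,398 → take DB $23,887. Book value $83,606.
Year 6: DB = ⌊$83,606 × 200%/9⌋ = $18,579; SL = ⌊$68,106/4⌋ = $17,026 → take DB $18,579. Book value $65,027.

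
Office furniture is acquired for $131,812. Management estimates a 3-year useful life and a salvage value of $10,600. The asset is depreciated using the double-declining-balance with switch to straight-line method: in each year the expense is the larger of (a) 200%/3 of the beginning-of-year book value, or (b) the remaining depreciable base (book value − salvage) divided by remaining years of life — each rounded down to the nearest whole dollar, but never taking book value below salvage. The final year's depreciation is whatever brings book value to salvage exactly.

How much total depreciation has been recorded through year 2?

$117,166

Depreciable base = $131,812 − $10,600 = $121,212.
Year 1: DB = ⌊$131,812 × 200%/3⌋ = $87,874; SL = ⌊$121,212/3⌋ = $40,404 → take DB $87,874. Book value $43,938.
Year 2: DB = ⌊$43,938 × 200%/3⌋ = $29,292; SL = ⌊$33,338/2⌋ = $16,669 → take DB $29,292. Book value $14,646.
Accumulated through year 2 = $131,812 − $14,646 = $117,166.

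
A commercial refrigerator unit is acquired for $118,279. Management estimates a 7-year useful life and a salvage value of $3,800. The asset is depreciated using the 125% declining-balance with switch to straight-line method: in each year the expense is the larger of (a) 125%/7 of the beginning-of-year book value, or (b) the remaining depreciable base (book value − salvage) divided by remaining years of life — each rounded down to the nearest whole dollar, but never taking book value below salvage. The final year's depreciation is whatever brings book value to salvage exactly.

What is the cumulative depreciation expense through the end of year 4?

Depreciable base = $118,279 − $3,800 = $114,479.
Year 1: DB = ⌊$118,279 × 125%/7⌋ = $21,121; SL = ⌊$114,479/7⌋ = $16,354 → take DB $21,121. Book value $97,158.
Year 2: DB = ⌊$97,158 × 125%/7⌋ = $17,349; SL = ⌊$93,358/6⌋ = $15,559 → take DB $17,349. Book value $79,809.
Year 3: DB = ⌊$79,809 × 125%/7⌋ = $14,251; SL = ⌊$76,009/5⌋ = $15,201 → take SL $15,201. Book value $64,608.
Year 4: DB = ⌊$64,608 × 125%/7⌋ = $11,537; SL = ⌊$60,808/4⌋ = $15,202 → take SL $15,202. Book value $49,406.
Accumulated through year 4 = $118,279 − $49,406 = $68,873.

$68,873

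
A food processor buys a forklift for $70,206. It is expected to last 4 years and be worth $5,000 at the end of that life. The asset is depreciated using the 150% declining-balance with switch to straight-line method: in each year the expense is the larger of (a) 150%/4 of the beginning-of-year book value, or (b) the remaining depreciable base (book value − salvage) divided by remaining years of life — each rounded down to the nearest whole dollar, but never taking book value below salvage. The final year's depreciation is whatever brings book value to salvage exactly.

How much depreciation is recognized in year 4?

$11,213

Depreciable base = $70,206 − $5,000 = $65,206.
Year 1: DB = ⌊$70,206 × 150%/4⌋ = $26,327; SL = ⌊$65,206/4⌋ = $16,301 → take DB $26,327. Book value $43,879.
Year 2: DB = ⌊$43,879 × 150%/4⌋ = $16,454; SL = ⌊$38,879/3⌋ = $12,959 → take DB $16,454. Book value $27,425.
Year 3: DB = ⌊$27,425 × 150%/4⌋ = $10,284; SL = ⌊$22,425/2⌋ = $11,212 → take SL $11,212. Book value $16,213.
Year 4 (final): $16,213 − $5,000 = $11,213. Book value $5,000.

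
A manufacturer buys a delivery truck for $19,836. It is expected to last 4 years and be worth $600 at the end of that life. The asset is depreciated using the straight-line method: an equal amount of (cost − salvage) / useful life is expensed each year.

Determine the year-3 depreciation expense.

Depreciable base = $19,836 − $600 = $19,236.
Annual expense = $19,236 / 4 = $4,809.

$4,809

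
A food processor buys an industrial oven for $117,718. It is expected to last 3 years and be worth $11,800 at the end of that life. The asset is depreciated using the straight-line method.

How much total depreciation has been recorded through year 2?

Depreciable base = $117,718 − $11,800 = $105,918.
Annual expense = $105,918 / 3 = $35,306.
End of year 1: book value $82,412.
End of year 2: book value $47,106.
Accumulated through year 2 = $117,718 − $47,106 = $70,612.

$70,612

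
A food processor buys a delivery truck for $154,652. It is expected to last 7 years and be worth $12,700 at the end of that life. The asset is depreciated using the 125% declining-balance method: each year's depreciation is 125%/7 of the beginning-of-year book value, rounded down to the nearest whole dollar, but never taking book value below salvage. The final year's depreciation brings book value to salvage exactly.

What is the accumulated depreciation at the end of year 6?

$107,142

Depreciable base = $154,652 − $12,700 = $141,952.
Year 1: ⌊$154,652 × 125%/7⌋ = $27,616. Book value $127,036.
Year 2: ⌊$127,036 × 125%/7⌋ = $22,685. Book value $104,351.
Year 3: ⌊$104,351 × 125%/7⌋ = $18,634. Book value $85,717.
Year 4: ⌊$85,717 × 125%/7⌋ = $15,306. Book value $70,411.
Year 5: ⌊$70,411 × 125%/7⌋ = $12,573. Book value $57,838.
Year 6: ⌊$57,838 × 125%/7⌋ = $10,328. Book value $47,510.
Accumulated through year 6 = $154,652 − $47,510 = $107,142.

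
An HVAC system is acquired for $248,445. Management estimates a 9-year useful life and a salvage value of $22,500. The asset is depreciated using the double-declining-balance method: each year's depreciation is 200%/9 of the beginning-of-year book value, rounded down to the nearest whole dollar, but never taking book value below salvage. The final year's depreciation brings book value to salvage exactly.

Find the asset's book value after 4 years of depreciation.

$90,920

Depreciable base = $248,445 − $22,500 = $225,945.
Year 1: ⌊$248,445 × 200%/9⌋ = $55,210. Book value $193,235.
Year 2: ⌊$193,235 × 200%/9⌋ = $42,941. Book value $150,294.
Year 3: ⌊$150,294 × 200%/9⌋ = $33,398. Book value $116,896.
Year 4: ⌊$116,896 × 200%/9⌋ = $25,976. Book value $90,920.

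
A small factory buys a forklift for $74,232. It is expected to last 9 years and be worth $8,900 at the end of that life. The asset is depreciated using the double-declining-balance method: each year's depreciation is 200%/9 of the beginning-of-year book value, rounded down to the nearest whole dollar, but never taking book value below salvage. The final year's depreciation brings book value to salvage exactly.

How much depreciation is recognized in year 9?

Depreciable base = $74,232 − $8,900 = $65,332.
Year 1: ⌊$74,232 × 200%/9⌋ = $16,496. Book value $57,736.
Year 2: ⌊$57,736 × 200%/9⌋ = $12,830. Book value $44,906.
Year 3: ⌊$44,906 × 200%/9⌋ = $9,979. Book value $34,927.
Year 4: ⌊$34,927 × 200%/9⌋ = $7,761. Book value $27,166.
Year 5: ⌊$27,166 × 200%/9⌋ = $6,036. Book value $21,130.
Year 6: ⌊$21,130 × 200%/9⌋ = $4,695. Book value $16,435.
Year 7: ⌊$16,435 × 200%/9⌋ = $3,652. Book value $12,783.
Year 8: ⌊$12,783 × 200%/9⌋ = $2,840. Book value $9,943.
Year 9 (final): $9,943 − $8,900 = $1,043. Book value $8,900.

$1,043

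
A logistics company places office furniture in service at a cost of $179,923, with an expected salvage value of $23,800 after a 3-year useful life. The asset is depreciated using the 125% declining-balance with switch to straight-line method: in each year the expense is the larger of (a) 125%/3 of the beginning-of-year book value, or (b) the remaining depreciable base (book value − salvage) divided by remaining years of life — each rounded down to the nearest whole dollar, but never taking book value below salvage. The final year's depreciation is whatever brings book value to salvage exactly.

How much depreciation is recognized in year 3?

$37,425

Depreciable base = $179,923 − $23,800 = $156,123.
Year 1: DB = ⌊$179,923 × 125%/3⌋ = $74,967; SL = ⌊$156,123/3⌋ = $52,041 → take DB $74,967. Book value $104,956.
Year 2: DB = ⌊$104,956 × 125%/3⌋ = $43,731; SL = ⌊$81,156/2⌋ = $40,578 → take DB $43,731. Book value $61,225.
Year 3 (final): $61,225 − $23,800 = $37,425. Book value $23,800.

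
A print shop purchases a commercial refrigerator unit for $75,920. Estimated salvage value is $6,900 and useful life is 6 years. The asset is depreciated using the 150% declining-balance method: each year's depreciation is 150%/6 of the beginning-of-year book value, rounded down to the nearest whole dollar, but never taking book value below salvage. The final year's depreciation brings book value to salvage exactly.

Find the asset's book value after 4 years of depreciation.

Depreciable base = $75,920 − $6,900 = $69,020.
Year 1: ⌊$75,920 × 150%/6⌋ = $18,980. Book value $56,940.
Year 2: ⌊$56,940 × 150%/6⌋ = $14,235. Book value $42,705.
Year 3: ⌊$42,705 × 150%/6⌋ = $10,676. Book value $32,029.
Year 4: ⌊$32,029 × 150%/6⌋ = $8,007. Book value $24,022.

$24,022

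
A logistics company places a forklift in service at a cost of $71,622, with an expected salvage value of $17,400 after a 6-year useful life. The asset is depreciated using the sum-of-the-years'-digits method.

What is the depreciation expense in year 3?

Depreciable base = $71,622 − $17,400 = $54,222.
Sum of the years' digits = 6+5+4+3+2+1 = 21.
Year 1: $54,222 × 6/21 = $15,492. Book value $56,130.
Year 2: $54,222 × 5/21 = $12,910. Book value $43,220.
Year 3: $54,222 × 4/21 = $10,328. Book value $32,892.

$10,328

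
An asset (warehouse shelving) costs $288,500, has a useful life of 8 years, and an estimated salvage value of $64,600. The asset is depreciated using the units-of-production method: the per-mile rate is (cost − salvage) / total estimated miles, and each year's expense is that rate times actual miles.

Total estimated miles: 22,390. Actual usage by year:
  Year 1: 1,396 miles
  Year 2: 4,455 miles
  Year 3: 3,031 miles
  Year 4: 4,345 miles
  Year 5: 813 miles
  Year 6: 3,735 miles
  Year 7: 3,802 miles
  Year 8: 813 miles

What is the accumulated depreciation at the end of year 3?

$88,820

Depreciable base = $288,500 − $64,600 = $223,900.
Rate = $223,900 / 22,390 miles = $10 per mile.
Year 1: 1,396 × $10 = $13,960. Book value $274,540.
Year 2: 4,455 × $10 = $44,550. Book value $229,990.
Year 3: 3,031 × $10 = $30,310. Book value $199,680.
Accumulated through year 3 = $288,500 − $199,680 = $88,820.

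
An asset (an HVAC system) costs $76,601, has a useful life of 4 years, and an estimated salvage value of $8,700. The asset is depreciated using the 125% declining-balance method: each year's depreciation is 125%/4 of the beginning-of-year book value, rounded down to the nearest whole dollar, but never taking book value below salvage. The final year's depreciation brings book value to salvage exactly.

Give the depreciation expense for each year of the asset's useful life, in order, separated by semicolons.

$23,937; $16,457; $11,314; $16,193

Depreciable base = $76,601 − $8,700 = $67,901.
Year 1: ⌊$76,601 × 125%/4⌋ = $23,937. Book value $52,664.
Year 2: ⌊$52,664 × 125%/4⌋ = $16,457. Book value $36,207.
Year 3: ⌊$36,207 × 125%/4⌋ = $11,314. Book value $24,893.
Year 4 (final): $24,893 − $8,700 = $16,193. Book value $8,700.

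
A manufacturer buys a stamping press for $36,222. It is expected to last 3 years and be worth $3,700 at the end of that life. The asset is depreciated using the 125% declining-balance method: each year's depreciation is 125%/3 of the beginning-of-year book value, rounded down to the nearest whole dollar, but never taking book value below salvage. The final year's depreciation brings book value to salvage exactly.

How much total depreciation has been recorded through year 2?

$23,896

Depreciable base = $36,222 − $3,700 = $32,522.
Year 1: ⌊$36,222 × 125%/3⌋ = $15,092. Book value $21,130.
Year 2: ⌊$21,130 × 125%/3⌋ = $8,804. Book value $12,326.
Accumulated through year 2 = $36,222 − $12,326 = $23,896.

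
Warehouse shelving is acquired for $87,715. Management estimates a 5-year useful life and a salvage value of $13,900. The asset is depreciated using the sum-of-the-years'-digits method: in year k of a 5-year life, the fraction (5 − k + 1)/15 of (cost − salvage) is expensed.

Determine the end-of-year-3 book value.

$28,663

Depreciable base = $87,715 − $13,900 = $73,815.
Sum of the years' digits = 5+4+3+2+1 = 15.
Year 1: $73,815 × 5/15 = $24,605. Book value $63,110.
Year 2: $73,815 × 4/15 = $19,684. Book value $43,426.
Year 3: $73,815 × 3/15 = $14,763. Book value $28,663.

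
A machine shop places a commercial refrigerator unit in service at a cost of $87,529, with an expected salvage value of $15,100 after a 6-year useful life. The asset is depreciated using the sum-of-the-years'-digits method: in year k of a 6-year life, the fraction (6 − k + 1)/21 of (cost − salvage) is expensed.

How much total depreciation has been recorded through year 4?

Depreciable base = $87,529 − $15,100 = $72,429.
Sum of the years' digits = 6+5+4+3+2+1 = 21.
Year 1: $72,429 × 6/21 = $20,694. Book value $66,835.
Year 2: $72,429 × 5/21 = $17,245. Book value $49,590.
Year 3: $72,429 × 4/21 = $13,796. Book value $35,794.
Year 4: $72,429 × 3/21 = $10,347. Book value $25,447.
Accumulated through year 4 = $87,529 − $25,447 = $62,082.

$62,082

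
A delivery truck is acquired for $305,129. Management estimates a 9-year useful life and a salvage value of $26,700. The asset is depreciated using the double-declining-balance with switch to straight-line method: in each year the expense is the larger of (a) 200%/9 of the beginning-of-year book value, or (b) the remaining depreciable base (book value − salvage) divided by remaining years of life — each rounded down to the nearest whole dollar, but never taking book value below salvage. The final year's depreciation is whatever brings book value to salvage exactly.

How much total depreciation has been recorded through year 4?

$193,465

Depreciable base = $305,129 − $26,700 = $278,429.
Year 1: DB = ⌊$305,129 × 200%/9⌋ = $67,806; SL = ⌊$278,429/9⌋ = $30,936 → take DB $67,806. Book value $237,323.
Year 2: DB = ⌊$237,323 × 200%/9⌋ = $52,738; SL = ⌊$210,623/8⌋ = $26,327 → take DB $52,738. Book value $184,585.
Year 3: DB = ⌊$184,585 × 200%/9⌋ = $41,018; SL = ⌊$157,885/7⌋ = $22,555 → take DB $41,018. Book value $143,567.
Year 4: DB = ⌊$143,567 × 200%/9⌋ = $31,903; SL = ⌊$116,867/6⌋ = $19,477 → take DB $31,903. Book value $111,664.
Accumulated through year 4 = $305,129 − $111,664 = $193,465.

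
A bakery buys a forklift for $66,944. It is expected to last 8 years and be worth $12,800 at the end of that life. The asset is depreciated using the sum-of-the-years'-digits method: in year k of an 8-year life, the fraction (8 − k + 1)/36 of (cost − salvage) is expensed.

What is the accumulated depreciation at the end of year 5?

Depreciable base = $66,944 − $12,800 = $54,144.
Sum of the years' digits = 8+7+6+5+4+3+2+1 = 36.
Year 1: $54,144 × 8/36 = $12,032. Book value $54,912.
Year 2: $54,144 × 7/36 = $10,528. Book value $44,384.
Year 3: $54,144 × 6/36 = $9,024. Book value $35,360.
Year 4: $54,144 × 5/36 = $7,520. Book value $27,840.
Year 5: $54,144 × 4/36 = $6,016. Book value $21,824.
Accumulated through year 5 = $66,944 − $21,824 = $45,120.

$45,120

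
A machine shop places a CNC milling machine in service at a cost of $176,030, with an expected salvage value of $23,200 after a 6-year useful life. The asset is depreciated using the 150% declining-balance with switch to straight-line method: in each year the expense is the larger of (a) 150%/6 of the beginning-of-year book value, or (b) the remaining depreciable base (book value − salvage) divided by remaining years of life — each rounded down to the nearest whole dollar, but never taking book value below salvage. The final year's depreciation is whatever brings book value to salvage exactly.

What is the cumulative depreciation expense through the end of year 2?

Depreciable base = $176,030 − $23,200 = $152,830.
Year 1: DB = ⌊$176,030 × 150%/6⌋ = $44,007; SL = ⌊$152,830/6⌋ = $25,471 → take DB $44,007. Book value $132,023.
Year 2: DB = ⌊$132,023 × 150%/6⌋ = $33,005; SL = ⌊$108,823/5⌋ = $21,764 → take DB $33,005. Book value $99,018.
Accumulated through year 2 = $176,030 − $99,018 = $77,012.

$77,012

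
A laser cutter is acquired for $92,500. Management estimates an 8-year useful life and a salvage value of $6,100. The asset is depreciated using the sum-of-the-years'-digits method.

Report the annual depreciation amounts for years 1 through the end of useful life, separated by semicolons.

Depreciable base = $92,500 − $6,100 = $86,400.
Sum of the years' digits = 8+7+6+5+4+3+2+1 = 36.
Year 1: $86,400 × 8/36 = $19,200. Book value $73,300.
Year 2: $86,400 × 7/36 = $16,800. Book value $56,500.
Year 3: $86,400 × 6/36 = $14,400. Book value $42,100.
Year 4: $86,400 × 5/36 = $12,000. Book value $30,100.
Year 5: $86,400 × 4/36 = $9,600. Book value $20,500.
Year 6: $86,400 × 3/36 = $7,200. Book value $13,300.
Year 7: $86,400 × 2/36 = $4,800. Book value $8,500.
Year 8: $86,400 × 1/36 = $2,400. Book value $6,100.

$19,200; $16,800; $14,400; $12,000; $9,600; $7,200; $4,800; $2,400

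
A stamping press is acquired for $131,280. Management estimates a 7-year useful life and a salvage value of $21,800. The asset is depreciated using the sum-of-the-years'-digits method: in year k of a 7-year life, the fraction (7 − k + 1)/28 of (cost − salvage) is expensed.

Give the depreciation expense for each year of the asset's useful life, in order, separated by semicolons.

Depreciable base = $131,280 − $21,800 = $109,480.
Sum of the years' digits = 7+6+5+4+3+2+1 = 28.
Year 1: $109,480 × 7/28 = $27,370. Book value $103,910.
Year 2: $109,480 × 6/28 = $23,460. Book value $80,450.
Year 3: $109,480 × 5/28 = $19,550. Book value $60,900.
Year 4: $109,480 × 4/28 = $15,640. Book value $45,260.
Year 5: $109,480 × 3/28 = $11,730. Book value $33,530.
Year 6: $109,480 × 2/28 = $7,820. Book value $25,710.
Year 7: $109,480 × 1/28 = $3,910. Book value $21,800.

$27,370; $23,460; $19,550; $15,640; $11,730; $7,820; $3,910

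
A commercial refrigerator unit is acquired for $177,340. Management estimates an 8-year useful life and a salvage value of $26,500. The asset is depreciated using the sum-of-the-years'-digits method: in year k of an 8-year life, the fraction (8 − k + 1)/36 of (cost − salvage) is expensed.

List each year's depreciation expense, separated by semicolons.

Depreciable base = $177,340 − $26,500 = $150,840.
Sum of the years' digits = 8+7+6+5+4+3+2+1 = 36.
Year 1: $150,840 × 8/36 = $33,520. Book value $143,820.
Year 2: $150,840 × 7/36 = $29,330. Book value $114,490.
Year 3: $150,840 × 6/36 = $25,140. Book value $89,350.
Year 4: $150,840 × 5/36 = $20,950. Book value $68,400.
Year 5: $150,840 × 4/36 = $16,760. Book value $51,640.
Year 6: $150,840 × 3/36 = $12,570. Book value $39,070.
Year 7: $150,840 × 2/36 = $8,380. Book value $30,690.
Year 8: $150,840 × 1/36 = $4,190. Book value $26,500.

$33,520; $29,330; $25,140; $20,950; $16,760; $12,570; $8,380; $4,190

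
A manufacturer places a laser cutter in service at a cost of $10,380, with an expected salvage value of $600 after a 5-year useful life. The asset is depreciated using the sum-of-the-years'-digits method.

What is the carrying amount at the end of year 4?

Depreciable base = $10,380 − $600 = $9,780.
Sum of the years' digits = 5+4+3+2+1 = 15.
Year 1: $9,780 × 5/15 = $3,260. Book value $7,120.
Year 2: $9,780 × 4/15 = $2,608. Book value $4,512.
Year 3: $9,780 × 3/15 = $1,956. Book value $2,556.
Year 4: $9,780 × 2/15 = $1,304. Book value $1,252.

$1,252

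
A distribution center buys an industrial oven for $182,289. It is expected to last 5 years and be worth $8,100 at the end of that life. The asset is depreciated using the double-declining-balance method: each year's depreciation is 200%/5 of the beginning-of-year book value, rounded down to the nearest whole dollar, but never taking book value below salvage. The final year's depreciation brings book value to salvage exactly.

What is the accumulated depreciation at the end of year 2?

$116,664

Depreciable base = $182,289 − $8,100 = $174,189.
Year 1: ⌊$182,289 × 200%/5⌋ = $72,915. Book value $109,374.
Year 2: ⌊$109,374 × 200%/5⌋ = $43,749. Book value $65,625.
Accumulated through year 2 = $182,289 − $65,625 = $116,664.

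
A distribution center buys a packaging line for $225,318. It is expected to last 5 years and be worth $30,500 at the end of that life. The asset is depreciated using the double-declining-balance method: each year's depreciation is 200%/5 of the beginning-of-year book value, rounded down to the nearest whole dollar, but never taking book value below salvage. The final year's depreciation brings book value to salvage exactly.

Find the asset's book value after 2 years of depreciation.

$81,115

Depreciable base = $225,318 − $30,500 = $194,818.
Year 1: ⌊$225,318 × 200%/5⌋ = $90,127. Book value $135,191.
Year 2: ⌊$135,191 × 200%/5⌋ = $54,076. Book value $81,115.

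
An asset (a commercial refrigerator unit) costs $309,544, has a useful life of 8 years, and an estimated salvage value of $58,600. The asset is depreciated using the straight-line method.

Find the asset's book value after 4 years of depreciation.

$184,072

Depreciable base = $309,544 − $58,600 = $250,944.
Annual expense = $250,944 / 8 = $31,368.
End of year 1: book value $278,176.
End of year 2: book value $246,808.
End of year 3: book value $215,440.
End of year 4: book value $184,072.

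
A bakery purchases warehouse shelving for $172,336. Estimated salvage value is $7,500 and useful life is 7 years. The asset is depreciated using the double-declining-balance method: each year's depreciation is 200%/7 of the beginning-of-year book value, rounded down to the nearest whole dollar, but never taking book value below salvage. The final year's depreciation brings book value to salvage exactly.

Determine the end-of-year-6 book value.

Depreciable base = $172,336 − $7,500 = $164,836.
Year 1: ⌊$172,336 × 200%/7⌋ = $49,238. Book value $123,098.
Year 2: ⌊$123,098 × 200%/7⌋ = $35,170. Book value $87,928.
Year 3: ⌊$87,928 × 200%/7⌋ = $25,122. Book value $62,806.
Year 4: ⌊$62,806 × 200%/7⌋ = $17,944. Book value $44,862.
Year 5: ⌊$44,862 × 200%/7⌋ = $12,817. Book value $32,045.
Year 6: ⌊$32,045 × 200%/7⌋ = $9,155. Book value $22,890.

$22,890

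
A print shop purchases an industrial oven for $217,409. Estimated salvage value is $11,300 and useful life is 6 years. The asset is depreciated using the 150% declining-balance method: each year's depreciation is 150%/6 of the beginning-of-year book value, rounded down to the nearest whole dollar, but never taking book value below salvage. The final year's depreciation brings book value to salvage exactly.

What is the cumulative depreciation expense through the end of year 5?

$165,816

Depreciable base = $217,409 − $11,300 = $206,109.
Year 1: ⌊$217,409 × 150%/6⌋ = $54,352. Book value $163,057.
Year 2: ⌊$163,057 × 150%/6⌋ = $40,764. Book value $122,293.
Year 3: ⌊$122,293 × 150%/6⌋ = $30,573. Book value $91,720.
Year 4: ⌊$91,720 × 150%/6⌋ = $22,930. Book value $68,790.
Year 5: ⌊$68,790 × 150%/6⌋ = $17,197. Book value $51,593.
Accumulated through year 5 = $217,409 − $51,593 = $165,816.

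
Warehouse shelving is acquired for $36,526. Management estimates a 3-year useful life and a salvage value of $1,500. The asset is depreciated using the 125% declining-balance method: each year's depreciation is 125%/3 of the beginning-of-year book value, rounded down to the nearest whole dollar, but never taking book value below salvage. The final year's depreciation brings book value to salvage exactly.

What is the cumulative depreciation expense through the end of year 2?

$24,096

Depreciable base = $36,526 − $1,500 = $35,026.
Year 1: ⌊$36,526 × 125%/3⌋ = $15,219. Book value $21,307.
Year 2: ⌊$21,307 × 125%/3⌋ = $8,877. Book value $12,430.
Accumulated through year 2 = $36,526 − $12,430 = $24,096.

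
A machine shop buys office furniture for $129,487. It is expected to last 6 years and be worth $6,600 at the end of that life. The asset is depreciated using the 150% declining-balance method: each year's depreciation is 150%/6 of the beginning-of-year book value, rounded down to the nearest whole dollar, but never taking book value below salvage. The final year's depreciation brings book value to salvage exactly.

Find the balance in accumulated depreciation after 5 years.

Depreciable base = $129,487 − $6,600 = $122,887.
Year 1: ⌊$129,487 × 150%/6⌋ = $32,371. Book value $97,116.
Year 2: ⌊$97,116 × 150%/6⌋ = $24,279. Book value $72,837.
Year 3: ⌊$72,837 × 150%/6⌋ = $18,209. Book value $54,628.
Year 4: ⌊$54,628 × 150%/6⌋ = $13,657. Book value $40,971.
Year 5: ⌊$40,971 × 150%/6⌋ = $10,242. Book value $30,729.
Accumulated through year 5 = $129,487 − $30,729 = $98,758.

$98,758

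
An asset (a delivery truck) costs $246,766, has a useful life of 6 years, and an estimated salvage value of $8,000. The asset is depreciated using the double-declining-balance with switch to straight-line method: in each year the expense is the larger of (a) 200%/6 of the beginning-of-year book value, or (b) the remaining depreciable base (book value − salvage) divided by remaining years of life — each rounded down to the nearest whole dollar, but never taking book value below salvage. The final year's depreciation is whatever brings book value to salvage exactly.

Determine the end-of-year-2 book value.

$109,674

Depreciable base = $246,766 − $8,000 = $238,766.
Year 1: DB = ⌊$246,766 × 200%/6⌋ = $82,255; SL = ⌊$238,766/6⌋ = $39,794 → take DB $82,255. Book value $164,511.
Year 2: DB = ⌊$164,511 × 200%/6⌋ = $54,837; SL = ⌊$156,511/5⌋ = $31,302 → take DB $54,837. Book value $109,674.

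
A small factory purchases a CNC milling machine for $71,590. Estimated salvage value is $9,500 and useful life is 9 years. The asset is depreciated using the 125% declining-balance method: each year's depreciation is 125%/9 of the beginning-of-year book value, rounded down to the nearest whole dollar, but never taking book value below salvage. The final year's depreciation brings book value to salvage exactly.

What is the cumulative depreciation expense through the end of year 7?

$46,454

Depreciable base = $71,590 − $9,500 = $62,090.
Year 1: ⌊$71,590 × 125%/9⌋ = $9,943. Book value $61,647.
Year 2: ⌊$61,647 × 125%/9⌋ = $8,562. Book value $53,085.
Year 3: ⌊$53,085 × 125%/9⌋ = $7,372. Book value $45,713.
Year 4: ⌊$45,713 × 125%/9⌋ = $6,349. Book value $39,364.
Year 5: ⌊$39,364 × 125%/9⌋ = $5,467. Book value $33,897.
Year 6: ⌊$33,897 × 125%/9⌋ = $4,707. Book value $29,190.
Year 7: ⌊$29,190 × 125%/9⌋ = $4,054. Book value $25,136.
Accumulated through year 7 = $71,590 − $25,136 = $46,454.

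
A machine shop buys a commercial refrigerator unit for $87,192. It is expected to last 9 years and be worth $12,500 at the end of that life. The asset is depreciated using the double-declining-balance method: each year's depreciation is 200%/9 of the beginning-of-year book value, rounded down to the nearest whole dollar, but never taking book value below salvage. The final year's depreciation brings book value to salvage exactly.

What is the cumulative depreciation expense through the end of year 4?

$55,283

Depreciable base = $87,192 − $12,500 = $74,692.
Year 1: ⌊$87,192 × 200%/9⌋ = $19,376. Book value $67,816.
Year 2: ⌊$67,816 × 200%/9⌋ = $15,070. Book value $52,746.
Year 3: ⌊$52,746 × 200%/9⌋ = $11,721. Book value $41,025.
Year 4: ⌊$41,025 × 200%/9⌋ = $9,116. Book value $31,909.
Accumulated through year 4 = $87,192 − $31,909 = $55,283.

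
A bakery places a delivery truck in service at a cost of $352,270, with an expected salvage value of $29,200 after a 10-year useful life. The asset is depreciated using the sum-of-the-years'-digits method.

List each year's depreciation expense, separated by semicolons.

$58,740; $52,866; $46,992; $41,118; $35,244; $29,370; $23,496; $17,622; $11,748; $5,874

Depreciable base = $352,270 − $29,200 = $323,070.
Sum of the years' digits = 10+9+8+7+6+5+4+3+2+1 = 55.
Year 1: $323,070 × 10/55 = $58,740. Book value $293,530.
Year 2: $323,070 × 9/55 = $52,866. Book value $240,664.
Year 3: $323,070 × 8/55 = $46,992. Book value $193,672.
Year 4: $323,070 × 7/55 = $41,118. Book value $152,554.
Year 5: $323,070 × 6/55 = $35,244. Book value $117,310.
Year 6: $323,070 × 5/55 = $29,370. Book value $87,940.
Year 7: $323,070 × 4/55 = $23,496. Book value $64,444.
Year 8: $323,070 × 3/55 = $17,622. Book value $46,822.
Year 9: $323,070 × 2/55 = $11,748. Book value $35,074.
Year 10: $323,070 × 1/55 = $5,874. Book value $29,200.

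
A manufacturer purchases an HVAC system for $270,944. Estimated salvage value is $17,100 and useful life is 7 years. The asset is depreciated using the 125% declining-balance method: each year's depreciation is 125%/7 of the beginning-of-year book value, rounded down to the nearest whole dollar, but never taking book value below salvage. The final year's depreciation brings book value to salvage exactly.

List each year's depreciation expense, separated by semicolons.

Depreciable base = $270,944 − $17,100 = $253,844.
Year 1: ⌊$270,944 × 125%/7⌋ = $48,382. Book value $222,562.
Year 2: ⌊$222,562 × 125%/7⌋ = $39,743. Book value $182,819.
Year 3: ⌊$182,819 × 125%/7⌋ = $32,646. Book value $150,173.
Year 4: ⌊$150,173 × 125%/7⌋ = $26,816. Book value $123,357.
Year 5: ⌊$123,357 × 125%/7⌋ = $22,028. Book value $101,329.
Year 6: ⌊$101,329 × 125%/7⌋ = $18,094. Book value $83,235.
Year 7 (final): $83,235 − $17,100 = $66,135. Book value $17,100.

$48,382; $39,743; $32,646; $26,816; $22,028; $18,094; $66,135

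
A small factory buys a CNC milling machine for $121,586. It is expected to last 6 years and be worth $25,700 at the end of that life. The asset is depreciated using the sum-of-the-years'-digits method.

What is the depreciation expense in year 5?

Depreciable base = $121,586 − $25,700 = $95,886.
Sum of the years' digits = 6+5+4+3+2+1 = 21.
Year 1: $95,886 × 6/21 = $27,396. Book value $94,190.
Year 2: $95,886 × 5/21 = $22,830. Book value $71,360.
Year 3: $95,886 × 4/21 = $18,264. Book value $53,096.
Year 4: $95,886 × 3/21 = $13,698. Book value $39,398.
Year 5: $95,886 × 2/21 = $9,132. Book value $30,266.

$9,132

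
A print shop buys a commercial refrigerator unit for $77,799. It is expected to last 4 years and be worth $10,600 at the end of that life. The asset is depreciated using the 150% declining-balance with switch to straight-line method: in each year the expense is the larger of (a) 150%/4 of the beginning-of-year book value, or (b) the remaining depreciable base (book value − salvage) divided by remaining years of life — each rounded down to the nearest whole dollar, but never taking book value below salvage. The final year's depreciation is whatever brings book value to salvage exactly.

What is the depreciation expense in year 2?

Depreciable base = $77,799 − $10,600 = $67,199.
Year 1: DB = ⌊$77,799 × 150%/4⌋ = $29,174; SL = ⌊$67,199/4⌋ = $16,799 → take DB $29,174. Book value $48,625.
Year 2: DB = ⌊$48,625 × 150%/4⌋ = $18,234; SL = ⌊$38,025/3⌋ = $12,675 → take DB $18,234. Book value $30,391.

$18,234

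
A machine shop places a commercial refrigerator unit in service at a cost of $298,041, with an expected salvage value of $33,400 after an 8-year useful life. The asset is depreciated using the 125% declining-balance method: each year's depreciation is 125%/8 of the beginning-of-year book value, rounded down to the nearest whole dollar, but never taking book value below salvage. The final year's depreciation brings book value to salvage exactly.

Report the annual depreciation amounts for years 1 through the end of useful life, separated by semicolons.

Depreciable base = $298,041 − $33,400 = $264,641.
Year 1: ⌊$298,041 × 125%/8⌋ = $46,568. Book value $251,473.
Year 2: ⌊$251,473 × 125%/8⌋ = $39,292. Book value $212,181.
Year 3: ⌊$212,181 × 125%/8⌋ = $33,153. Book value $179,028.
Year 4: ⌊$179,028 × 125%/8⌋ = $27,973. Book value $151,055.
Year 5: ⌊$151,055 × 125%/8⌋ = $23,602. Book value $127,453.
Year 6: ⌊$127,453 × 125%/8⌋ = $19,914. Book value $107,539.
Year 7: ⌊$107,539 × 125%/8⌋ = $16,802. Book value $90,737.
Year 8 (final): $90,737 − $33,400 = $57,337. Book value $33,400.

$46,568; $39,292; $33,153; $27,973; $23,602; $19,914; $16,802; $57,337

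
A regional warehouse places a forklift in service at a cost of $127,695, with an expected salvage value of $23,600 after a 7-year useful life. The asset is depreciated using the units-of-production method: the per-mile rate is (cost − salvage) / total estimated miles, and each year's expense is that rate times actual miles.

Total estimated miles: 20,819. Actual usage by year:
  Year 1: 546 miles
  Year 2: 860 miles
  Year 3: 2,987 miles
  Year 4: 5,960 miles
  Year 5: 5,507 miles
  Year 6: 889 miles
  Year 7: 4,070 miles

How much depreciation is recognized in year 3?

$14,935

Depreciable base = $127,695 − $23,600 = $104,095.
Rate = $104,095 / 20,819 miles = $5 per mile.
Year 1: 546 × $5 = $2,730. Book value $124,965.
Year 2: 860 × $5 = $4,300. Book value $120,665.
Year 3: 2,987 × $5 = $14,935. Book value $105,730.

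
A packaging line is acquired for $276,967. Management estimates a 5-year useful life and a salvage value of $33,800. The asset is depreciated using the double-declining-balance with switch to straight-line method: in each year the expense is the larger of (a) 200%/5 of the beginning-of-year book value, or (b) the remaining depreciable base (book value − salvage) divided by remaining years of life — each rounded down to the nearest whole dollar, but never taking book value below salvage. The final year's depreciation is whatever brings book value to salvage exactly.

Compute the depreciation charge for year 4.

Depreciable base = $276,967 − $33,800 = $243,167.
Year 1: DB = ⌊$276,967 × 200%/5⌋ = $110,786; SL = ⌊$243,167/5⌋ = $48,633 → take DB $110,786. Book value $166,181.
Year 2: DB = ⌊$166,181 × 200%/5⌋ = $66,472; SL = ⌊$132,381/4⌋ = $33,095 → take DB $66,472. Book value $99,709.
Year 3: DB = ⌊$99,709 × 200%/5⌋ = $39,883; SL = ⌊$65,909/3⌋ = $21,969 → take DB $39,883. Book value $59,826.
Year 4: DB = ⌊$59,826 × 200%/5⌋ = $23,930; SL = ⌊$26,026/2⌋ = $13,013 → take DB $23,930. Book value $35,896.

$23,930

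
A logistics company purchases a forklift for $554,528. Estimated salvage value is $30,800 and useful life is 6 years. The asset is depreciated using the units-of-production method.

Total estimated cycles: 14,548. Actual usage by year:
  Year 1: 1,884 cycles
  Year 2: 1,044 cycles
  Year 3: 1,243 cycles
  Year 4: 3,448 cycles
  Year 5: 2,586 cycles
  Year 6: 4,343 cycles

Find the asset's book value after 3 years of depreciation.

Depreciable base = $554,528 − $30,800 = $523,728.
Rate = $523,728 / 14,548 cycles = $36 per cycle.
Year 1: 1,884 × $36 = $67,824. Book value $486,704.
Year 2: 1,044 × $36 = $37,584. Book value $449,120.
Year 3: 1,243 × $36 = $44,748. Book value $404,372.

$404,372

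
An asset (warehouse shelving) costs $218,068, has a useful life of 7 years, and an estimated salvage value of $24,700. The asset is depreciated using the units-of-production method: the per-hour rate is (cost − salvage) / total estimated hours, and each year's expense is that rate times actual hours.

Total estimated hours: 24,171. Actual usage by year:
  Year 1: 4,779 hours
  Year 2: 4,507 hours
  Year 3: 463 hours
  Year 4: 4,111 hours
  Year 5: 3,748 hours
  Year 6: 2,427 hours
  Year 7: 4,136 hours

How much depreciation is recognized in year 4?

$32,888

Depreciable base = $218,068 − $24,700 = $193,368.
Rate = $193,368 / 24,171 hours = $8 per hour.
Year 1: 4,779 × $8 = $38,232. Book value $179,836.
Year 2: 4,507 × $8 = $36,056. Book value $143,780.
Year 3: 463 × $8 = $3,704. Book value $140,076.
Year 4: 4,111 × $8 = $32,888. Book value $107,188.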